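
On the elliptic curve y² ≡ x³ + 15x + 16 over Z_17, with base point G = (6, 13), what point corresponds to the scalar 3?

Repeated addition: build up to 3G.
2G: tangent at (6, 13): λ = (3·6² + 15)/(2·13) ≡ 4/9. 9⁻¹ ≡ 2 (mod 17), so λ ≡ 4·2 ≡ 8.
  x = λ² - 6 - 6 = 64 - 12 ≡ 1; y = λ·(6 - 1) - 13 ≡ 10. → (1, 10)
3G: (1, 10) + (6, 13). λ = (13 - 10)/(6 - 1) ≡ 3/5 mod 17. 5⁻¹ ≡ 7 (mod 17), so λ ≡ 4.
  x = λ² - 1 - 6 = 16 - 7 ≡ 9; y = λ·(1 - 9) - 10 ≡ 9. → (9, 9)

(9, 9)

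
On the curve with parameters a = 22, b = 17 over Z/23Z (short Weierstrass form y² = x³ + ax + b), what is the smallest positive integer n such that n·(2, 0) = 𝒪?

2P: (2, 0) + (2, 0): same x and y₁ ≡ -y₂, so the sum is 𝒪.
2P = 𝒪, so the order is 2.

2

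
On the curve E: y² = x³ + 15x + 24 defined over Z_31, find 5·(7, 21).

Write Q = (7, 21).
Repeated addition: build up to 5Q.
2Q: tangent at (7, 21): λ = (3·7² + 15)/(2·21) ≡ 7/11. 11⁻¹ ≡ 17 (mod 31), so λ ≡ 7·17 ≡ 26.
  x = λ² - 7 - 7 = 676 - 14 ≡ 11; y = λ·(7 - 11) - 21 ≡ 30. → (11, 30)
3Q: (11, 30) + (7, 21). λ = (21 - 30)/(7 - 11) ≡ 22/27 mod 31. 27⁻¹ ≡ 23 (mod 31) since 27·23 = 621 ≡ 1, so λ ≡ 10.
  x = λ² - 11 - 7 = 100 - 18 ≡ 20; y = λ·(11 - 20) - 30 ≡ 4. → (20, 4)
4Q: (20, 4) + (7, 21). λ = (21 - 4)/(7 - 20) ≡ 17/18 mod 31. 18⁻¹ ≡ 19 (mod 31), so λ ≡ 13.
  x = λ² - 20 - 7 = 169 - 27 ≡ 18; y = λ·(20 - 18) - 4 ≡ 22. → (18, 22)
5Q: (18, 22) + (7, 21). λ = (21 - 22)/(7 - 18) ≡ 30/20 mod 31. 20⁻¹ ≡ 14 (mod 31) since 20·14 = 280 ≡ 1, so λ ≡ 17.
  x = λ² - 18 - 7 = 289 - 25 ≡ 16; y = λ·(18 - 16) - 22 ≡ 12. → (16, 12)

(16, 12)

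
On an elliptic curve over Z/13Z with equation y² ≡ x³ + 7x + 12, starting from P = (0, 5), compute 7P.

(0, 8)

Repeated addition: build up to 7P.
2P: tangent at (0, 5): λ = (3·0² + 7)/(2·5) ≡ 7/10. 10⁻¹ ≡ 4 (mod 13), so λ ≡ 7·4 ≡ 2.
  x = λ² - 0 - 0 = 4 - 0 ≡ 4; y = λ·(0 - 4) - 5 ≡ 0. → (4, 0)
3P: (4, 0) + (0, 5). λ = (5 - 0)/(0 - 4) ≡ 5/9 mod 13. 9⁻¹ ≡ 3 (mod 13), so λ ≡ 2.
  x = λ² - 4 - 0 = 4 - 4 ≡ 0; y = λ·(4 - 0) - 0 ≡ 8. → (0, 8)
4P: (0, 8) + (0, 5): same x and y₁ ≡ -y₂, so the sum is O.
5P: O + (0, 5) = (0, 5) (identity).
6P: tangent at (0, 5): λ = (3·0² + 7)/(2·5) ≡ 7/10. 10⁻¹ ≡ 4 (mod 13) since 10·4 = 40 ≡ 1, so λ ≡ 7·4 ≡ 2.
  x = λ² - 0 - 0 = 4 - 0 ≡ 4; y = λ·(0 - 4) - 5 ≡ 0. → (4, 0)
7P: (4, 0) + (0, 5). λ = (5 - 0)/(0 - 4) ≡ 5/9 mod 13. 9⁻¹ ≡ 3 (mod 13), so λ ≡ 2.
  x = λ² - 4 - 0 = 4 - 4 ≡ 0; y = λ·(4 - 0) - 0 ≡ 8. → (0, 8)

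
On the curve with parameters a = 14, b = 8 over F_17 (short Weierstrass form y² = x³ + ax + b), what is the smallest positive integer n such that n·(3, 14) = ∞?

8

2P: tangent at (3, 14): λ = (3·3² + 14)/(2·14) ≡ 7/11. 11⁻¹ ≡ 14 (mod 17), so λ ≡ 7·14 ≡ 13.
  x = λ² - 3 - 3 = 169 - 6 ≡ 10; y = λ·(3 - 10) - 14 ≡ 14. → (10, 14)
3P: (10, 14) + (3, 14). λ = (14 - 14)/(3 - 10) ≡ 0/10 mod 17. 10⁻¹ ≡ 12 (mod 17), so λ ≡ 0.
  x = λ² - 10 - 3 = 0 - 13 ≡ 4; y = λ·(10 - 4) - 14 ≡ 3. → (4, 3)
4P: (4, 3) + (3, 14). λ = (14 - 3)/(3 - 4) ≡ 11/16 mod 17. 16⁻¹ ≡ 16 (mod 17), so λ ≡ 6.
  x = λ² - 4 - 3 = 36 - 7 ≡ 12; y = λ·(4 - 12) - 3 ≡ 0. → (12, 0)
5P: (12, 0) + (3, 14). λ = (14 - 0)/(3 - 12) ≡ 14/8 mod 17. 8⁻¹ ≡ 15 (mod 17), so λ ≡ 6.
  x = λ² - 12 - 3 = 36 - 15 ≡ 4; y = λ·(12 - 4) - 0 ≡ 14. → (4, 14)
6P: (4, 14) + (3, 14). λ = (14 - 14)/(3 - 4) ≡ 0/16 mod 17. 16⁻¹ ≡ 16 (mod 17), so λ ≡ 0.
  x = λ² - 4 - 3 = 0 - 7 ≡ 10; y = λ·(4 - 10) - 14 ≡ 3. → (10, 3)
7P: (10, 3) + (3, 14). λ = (14 - 3)/(3 - 10) ≡ 11/10 mod 17. 10⁻¹ ≡ 12 (mod 17) since 10·12 = 120 ≡ 1, so λ ≡ 13.
  x = λ² - 10 - 3 = 169 - 13 ≡ 3; y = λ·(10 - 3) - 3 ≡ 3. → (3, 3)
8P: (3, 3) + (3, 14): same x and y₁ ≡ -y₂, so the sum is ∞.
8P = ∞, so the order is 8.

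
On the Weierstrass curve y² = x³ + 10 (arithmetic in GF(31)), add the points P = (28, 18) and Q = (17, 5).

(2, 24)

(28, 18) + (17, 5). λ = (5 - 18)/(17 - 28) ≡ 18/20 mod 31. 20⁻¹ ≡ 14 (mod 31), so λ ≡ 4.
  x = λ² - 28 - 17 = 16 - 45 ≡ 2; y = λ·(28 - 2) - 18 ≡ 24. → (2, 24)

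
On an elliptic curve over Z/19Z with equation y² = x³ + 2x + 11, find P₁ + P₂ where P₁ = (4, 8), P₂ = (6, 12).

(4, 8) + (6, 12). λ = (12 - 8)/(6 - 4) ≡ 4/2 mod 19. 2⁻¹ ≡ 10 (mod 19) since 2·10 = 20 ≡ 1, so λ ≡ 2.
  x = λ² - 4 - 6 = 4 - 10 ≡ 13; y = λ·(4 - 13) - 8 ≡ 12. → (13, 12)

(13, 12)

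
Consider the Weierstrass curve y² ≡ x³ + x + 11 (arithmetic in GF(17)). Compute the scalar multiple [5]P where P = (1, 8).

(7, 15)

Repeated addition: build up to 5P.
2P: tangent at (1, 8): λ = (3·1² + 1)/(2·8) ≡ 4/16. 16⁻¹ ≡ 16 (mod 17), so λ ≡ 4·16 ≡ 13.
  x = λ² - 1 - 1 = 169 - 2 ≡ 14; y = λ·(1 - 14) - 8 ≡ 10. → (14, 10)
3P: (14, 10) + (1, 8). λ = (8 - 10)/(1 - 14) ≡ 15/4 mod 17. 4⁻¹ ≡ 13 (mod 17) since 4·13 = 52 ≡ 1, so λ ≡ 8.
  x = λ² - 14 - 1 = 64 - 15 ≡ 15; y = λ·(14 - 15) - 10 ≡ 16. → (15, 16)
4P: (15, 16) + (1, 8). λ = (8 - 16)/(1 - 15) ≡ 9/3 mod 17. 3⁻¹ ≡ 6 (mod 17), so λ ≡ 3.
  x = λ² - 15 - 1 = 9 - 16 ≡ 10; y = λ·(15 - 10) - 16 ≡ 16. → (10, 16)
5P: (10, 16) + (1, 8). λ = (8 - 16)/(1 - 10) ≡ 9/8 mod 17. 8⁻¹ ≡ 15 (mod 17), so λ ≡ 16.
  x = λ² - 10 - 1 = 256 - 11 ≡ 7; y = λ·(10 - 7) - 16 ≡ 15. → (7, 15)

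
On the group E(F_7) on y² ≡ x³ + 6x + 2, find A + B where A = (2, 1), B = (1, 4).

(2, 1) + (1, 4). λ = (4 - 1)/(1 - 2) ≡ 3/6 mod 7. 6⁻¹ ≡ 6 (mod 7), so λ ≡ 4.
  x = λ² - 2 - 1 = 16 - 3 ≡ 6; y = λ·(2 - 6) - 1 ≡ 4. → (6, 4)

(6, 4)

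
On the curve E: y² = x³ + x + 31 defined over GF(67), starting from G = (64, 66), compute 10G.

Double-and-add on 10 = (1010)₂. Start with G = (64, 66) for the leading 1-bit.
double: tangent at (64, 66): λ = (3·64² + 1)/(2·66) ≡ 28/65. 65⁻¹ ≡ 33 (mod 67), so λ ≡ 28·33 ≡ 53.
  x = λ² - 64 - 64 = 2809 - 128 ≡ 1; y = λ·(64 - 1) - 66 ≡ 57. → (1, 57)
double: tangent at (1, 57): λ = (3·1² + 1)/(2·57) ≡ 4/47. 47⁻¹ ≡ 10 (mod 67) since 47·10 = 470 ≡ 1, so λ ≡ 4·10 ≡ 40.
  x = λ² - 1 - 1 = 1600 - 2 ≡ 57; y = λ·(1 - 57) - 57 ≡ 48. → (57, 48)
add G: (57, 48) + (64, 66). λ = (66 - 48)/(64 - 57) ≡ 18/7 mod 67. 7⁻¹ ≡ 48 (mod 67) since 7·48 = 336 ≡ 1, so λ ≡ 60.
  x = λ² - 57 - 64 = 3600 - 121 ≡ 62; y = λ·(57 - 62) - 48 ≡ 54. → (62, 54)
double: tangent at (62, 54): λ = (3·62² + 1)/(2·54) ≡ 9/41. 41⁻¹ ≡ 18 (mod 67), so λ ≡ 9·18 ≡ 28.
  x = λ² - 62 - 62 = 784 - 124 ≡ 57; y = λ·(62 - 57) - 54 ≡ 19. → (57, 19)

(57, 19)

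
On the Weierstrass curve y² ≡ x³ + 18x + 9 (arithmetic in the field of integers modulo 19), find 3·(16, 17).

(18, 16)

Write P = (16, 17).
Repeated addition: build up to 3P.
2P: tangent at (16, 17): λ = (3·16² + 18)/(2·17) ≡ 7/15. 15⁻¹ ≡ 14 (mod 19), so λ ≡ 7·14 ≡ 3.
  x = λ² - 16 - 16 = 9 - 32 ≡ 15; y = λ·(16 - 15) - 17 ≡ 5. → (15, 5)
3P: (15, 5) + (16, 17). λ = (17 - 5)/(16 - 15) ≡ 12/1 mod 19. 1⁻¹ ≡ 1 (mod 19), so λ ≡ 12.
  x = λ² - 15 - 16 = 144 - 31 ≡ 18; y = λ·(15 - 18) - 5 ≡ 16. → (18, 16)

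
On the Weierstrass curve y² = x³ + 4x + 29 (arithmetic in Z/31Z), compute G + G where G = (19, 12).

(7, 20)

tangent at (19, 12): λ = (3·19² + 4)/(2·12) ≡ 2/24. 24⁻¹ ≡ 22 (mod 31) since 24·22 = 528 ≡ 1, so λ ≡ 2·22 ≡ 13.
  x = λ² - 19 - 19 = 169 - 38 ≡ 7; y = λ·(19 - 7) - 12 ≡ 20. → (7, 20)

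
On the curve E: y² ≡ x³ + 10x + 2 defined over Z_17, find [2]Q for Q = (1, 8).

tangent at (1, 8): λ = (3·1² + 10)/(2·8) ≡ 13/16. 16⁻¹ ≡ 16 (mod 17), so λ ≡ 13·16 ≡ 4.
  x = λ² - 1 - 1 = 16 - 2 ≡ 14; y = λ·(1 - 14) - 8 ≡ 8. → (14, 8)

(14, 8)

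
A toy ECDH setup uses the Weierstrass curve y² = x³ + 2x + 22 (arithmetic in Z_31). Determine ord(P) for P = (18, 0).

2

2P: (18, 0) + (18, 0): same x and y₁ ≡ -y₂, so the sum is O.
2P = O, so the order is 2.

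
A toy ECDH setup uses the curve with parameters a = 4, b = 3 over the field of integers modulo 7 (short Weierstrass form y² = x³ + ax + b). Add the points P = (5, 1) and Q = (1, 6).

(5, 1) + (1, 6). λ = (6 - 1)/(1 - 5) ≡ 5/3 mod 7. 3⁻¹ ≡ 5 (mod 7) since 3·5 = 15 ≡ 1, so λ ≡ 4.
  x = λ² - 5 - 1 = 16 - 6 ≡ 3; y = λ·(5 - 3) - 1 ≡ 0. → (3, 0)

(3, 0)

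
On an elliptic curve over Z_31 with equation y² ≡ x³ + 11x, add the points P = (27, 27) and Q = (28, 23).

(27, 27) + (28, 23). λ = (23 - 27)/(28 - 27) ≡ 27/1 mod 31. 1⁻¹ ≡ 1 (mod 31), so λ ≡ 27.
  x = λ² - 27 - 28 = 729 - 55 ≡ 23; y = λ·(27 - 23) - 27 ≡ 19. → (23, 19)

(23, 19)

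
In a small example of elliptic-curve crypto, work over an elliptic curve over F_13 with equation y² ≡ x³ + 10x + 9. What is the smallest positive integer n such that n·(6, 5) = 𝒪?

5

2P: tangent at (6, 5): λ = (3·6² + 10)/(2·5) ≡ 1/10. 10⁻¹ ≡ 4 (mod 13), so λ ≡ 1·4 ≡ 4.
  x = λ² - 6 - 6 = 16 - 12 ≡ 4; y = λ·(6 - 4) - 5 ≡ 3. → (4, 3)
3P: (4, 3) + (6, 5). λ = (5 - 3)/(6 - 4) ≡ 2/2 mod 13. 2⁻¹ ≡ 7 (mod 13) since 2·7 = 14 ≡ 1, so λ ≡ 1.
  x = λ² - 4 - 6 = 1 - 10 ≡ 4; y = λ·(4 - 4) - 3 ≡ 10. → (4, 10)
4P: (4, 10) + (6, 5). λ = (5 - 10)/(6 - 4) ≡ 8/2 mod 13. 2⁻¹ ≡ 7 (mod 13) since 2·7 = 14 ≡ 1, so λ ≡ 4.
  x = λ² - 4 - 6 = 16 - 10 ≡ 6; y = λ·(4 - 6) - 10 ≡ 8. → (6, 8)
5P: (6, 8) + (6, 5): same x and y₁ ≡ -y₂, so the sum is 𝒪.
5P = 𝒪, so the order is 5.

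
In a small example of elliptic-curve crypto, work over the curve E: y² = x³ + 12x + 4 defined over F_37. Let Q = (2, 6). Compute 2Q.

(0, 35)

tangent at (2, 6): λ = (3·2² + 12)/(2·6) ≡ 24/12. 12⁻¹ ≡ 34 (mod 37), so λ ≡ 24·34 ≡ 2.
  x = λ² - 2 - 2 = 4 - 4 ≡ 0; y = λ·(2 - 0) - 6 ≡ 35. → (0, 35)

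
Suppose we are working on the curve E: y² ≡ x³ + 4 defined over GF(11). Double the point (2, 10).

(10, 5)

tangent at (2, 10): λ = (3·2² + 0)/(2·10) ≡ 1/9. 9⁻¹ ≡ 5 (mod 11) since 9·5 = 45 ≡ 1, so λ ≡ 1·5 ≡ 5.
  x = λ² - 2 - 2 = 25 - 4 ≡ 10; y = λ·(2 - 10) - 10 ≡ 5. → (10, 5)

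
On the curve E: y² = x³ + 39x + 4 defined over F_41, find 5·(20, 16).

(26, 12)

Write Q = (20, 16).
Repeated addition: build up to 5Q.
2Q: tangent at (20, 16): λ = (3·20² + 39)/(2·16) ≡ 9/32. 32⁻¹ ≡ 9 (mod 41), so λ ≡ 9·9 ≡ 40.
  x = λ² - 20 - 20 = 1600 - 40 ≡ 2; y = λ·(20 - 2) - 16 ≡ 7. → (2, 7)
3Q: (2, 7) + (20, 16). λ = (16 - 7)/(20 - 2) ≡ 9/18 mod 41. 18⁻¹ ≡ 16 (mod 41) since 18·16 = 288 ≡ 1, so λ ≡ 21.
  x = λ² - 2 - 20 = 441 - 22 ≡ 9; y = λ·(2 - 9) - 7 ≡ 10. → (9, 10)
4Q: (9, 10) + (20, 16). λ = (16 - 10)/(20 - 9) ≡ 6/11 mod 41. 11⁻¹ ≡ 15 (mod 41), so λ ≡ 8.
  x = λ² - 9 - 20 = 64 - 29 ≡ 35; y = λ·(9 - 35) - 10 ≡ 28. → (35, 28)
5Q: (35, 28) + (20, 16). λ = (16 - 28)/(20 - 35) ≡ 29/26 mod 41. 26⁻¹ ≡ 30 (mod 41) since 26·30 = 780 ≡ 1, so λ ≡ 9.
  x = λ² - 35 - 20 = 81 - 55 ≡ 26; y = λ·(35 - 26) - 28 ≡ 12. → (26, 12)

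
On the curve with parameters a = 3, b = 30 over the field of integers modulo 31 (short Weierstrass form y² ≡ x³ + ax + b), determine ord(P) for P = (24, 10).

2P: tangent at (24, 10): λ = (3·24² + 3)/(2·10) ≡ 26/20. 20⁻¹ ≡ 14 (mod 31), so λ ≡ 26·14 ≡ 23.
  x = λ² - 24 - 24 = 529 - 48 ≡ 16; y = λ·(24 - 16) - 10 ≡ 19. → (16, 19)
3P: (16, 19) + (24, 10). λ = (10 - 19)/(24 - 16) ≡ 22/8 mod 31. 8⁻¹ ≡ 4 (mod 31) since 8·4 = 32 ≡ 1, so λ ≡ 26.
  x = λ² - 16 - 24 = 676 - 40 ≡ 16; y = λ·(16 - 16) - 19 ≡ 12. → (16, 12)
4P: (16, 12) + (24, 10). λ = (10 - 12)/(24 - 16) ≡ 29/8 mod 31. 8⁻¹ ≡ 4 (mod 31), so λ ≡ 23.
  x = λ² - 16 - 24 = 529 - 40 ≡ 24; y = λ·(16 - 24) - 12 ≡ 21. → (24, 21)
5P: (24, 21) + (24, 10): same x and y₁ ≡ -y₂, so the sum is 𝒪.
5P = 𝒪, so the order is 5.

5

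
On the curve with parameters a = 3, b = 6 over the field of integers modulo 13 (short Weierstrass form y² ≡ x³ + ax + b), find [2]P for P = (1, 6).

tangent at (1, 6): λ = (3·1² + 3)/(2·6) ≡ 6/12. 12⁻¹ ≡ 12 (mod 13) since 12·12 = 144 ≡ 1, so λ ≡ 6·12 ≡ 7.
  x = λ² - 1 - 1 = 49 - 2 ≡ 8; y = λ·(1 - 8) - 6 ≡ 10. → (8, 10)

(8, 10)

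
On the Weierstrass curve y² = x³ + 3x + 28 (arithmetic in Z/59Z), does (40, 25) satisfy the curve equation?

y² = 25² ≡ 35; x³ + 3x + 28 = 64148 ≡ 15 (mod 59). 35 ≠ 15.

no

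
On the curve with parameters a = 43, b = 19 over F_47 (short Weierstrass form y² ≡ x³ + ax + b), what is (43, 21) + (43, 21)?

(14, 34)

tangent at (43, 21): λ = (3·43² + 43)/(2·21) ≡ 44/42. 42⁻¹ ≡ 28 (mod 47), so λ ≡ 44·28 ≡ 10.
  x = λ² - 43 - 43 = 100 - 86 ≡ 14; y = λ·(43 - 14) - 21 ≡ 34. → (14, 34)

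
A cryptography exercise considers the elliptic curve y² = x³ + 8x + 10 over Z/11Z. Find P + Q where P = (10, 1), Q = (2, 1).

(10, 10)

(10, 1) + (2, 1). λ = (1 - 1)/(2 - 10) ≡ 0/3 mod 11. 3⁻¹ ≡ 4 (mod 11), so λ ≡ 0.
  x = λ² - 10 - 2 = 0 - 12 ≡ 10; y = λ·(10 - 10) - 1 ≡ 10. → (10, 10)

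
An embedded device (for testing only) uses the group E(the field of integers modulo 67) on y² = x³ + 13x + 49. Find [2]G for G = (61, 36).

tangent at (61, 36): λ = (3·61² + 13)/(2·36) ≡ 54/5. 5⁻¹ ≡ 27 (mod 67), so λ ≡ 54·27 ≡ 51.
  x = λ² - 61 - 61 = 2601 - 122 ≡ 0; y = λ·(61 - 0) - 36 ≡ 60. → (0, 60)

(0, 60)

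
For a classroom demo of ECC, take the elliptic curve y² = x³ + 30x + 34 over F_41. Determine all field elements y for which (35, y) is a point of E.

none

x³ + 30x + 34 = 43959 ≡ 7 (mod 41).
7 is a non-residue mod 41; no y exists.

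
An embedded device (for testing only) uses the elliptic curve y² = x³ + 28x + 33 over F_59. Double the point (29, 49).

(54, 57)

tangent at (29, 49): λ = (3·29² + 28)/(2·49) ≡ 14/39. 39⁻¹ ≡ 56 (mod 59), so λ ≡ 14·56 ≡ 17.
  x = λ² - 29 - 29 = 289 - 58 ≡ 54; y = λ·(29 - 54) - 49 ≡ 57. → (54, 57)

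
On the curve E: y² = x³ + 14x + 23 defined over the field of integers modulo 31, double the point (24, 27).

tangent at (24, 27): λ = (3·24² + 14)/(2·27) ≡ 6/23. 23⁻¹ ≡ 27 (mod 31), so λ ≡ 6·27 ≡ 7.
  x = λ² - 24 - 24 = 49 - 48 ≡ 1; y = λ·(24 - 1) - 27 ≡ 10. → (1, 10)

(1, 10)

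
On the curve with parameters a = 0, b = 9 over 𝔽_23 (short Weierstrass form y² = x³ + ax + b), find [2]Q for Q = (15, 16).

(6, 15)

tangent at (15, 16): λ = (3·15² + 0)/(2·16) ≡ 8/9. 9⁻¹ ≡ 18 (mod 23) since 9·18 = 162 ≡ 1, so λ ≡ 8·18 ≡ 6.
  x = λ² - 15 - 15 = 36 - 30 ≡ 6; y = λ·(15 - 6) - 16 ≡ 15. → (6, 15)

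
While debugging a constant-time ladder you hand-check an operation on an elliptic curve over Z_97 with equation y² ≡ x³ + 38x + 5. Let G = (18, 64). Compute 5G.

(35, 47)

Double-and-add on 5 = (101)₂. Start with G = (18, 64) for the leading 1-bit.
double: tangent at (18, 64): λ = (3·18² + 38)/(2·64) ≡ 40/31. 31⁻¹ ≡ 72 (mod 97), so λ ≡ 40·72 ≡ 67.
  x = λ² - 18 - 18 = 4489 - 36 ≡ 88; y = λ·(18 - 88) - 64 ≡ 96. → (88, 96)
double: tangent at (88, 96): λ = (3·88² + 38)/(2·96) ≡ 87/95. 95⁻¹ ≡ 48 (mod 97), so λ ≡ 87·48 ≡ 5.
  x = λ² - 88 - 88 = 25 - 176 ≡ 43; y = λ·(88 - 43) - 96 ≡ 32. → (43, 32)
add G: (43, 32) + (18, 64). λ = (64 - 32)/(18 - 43) ≡ 32/72 mod 97. 72⁻¹ ≡ 31 (mod 97) since 72·31 = 2232 ≡ 1, so λ ≡ 22.
  x = λ² - 43 - 18 = 484 - 61 ≡ 35; y = λ·(43 - 35) - 32 ≡ 47. → (35, 47)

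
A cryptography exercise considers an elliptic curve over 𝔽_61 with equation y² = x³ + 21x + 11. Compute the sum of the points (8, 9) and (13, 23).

(21, 40)

(8, 9) + (13, 23). λ = (23 - 9)/(13 - 8) ≡ 14/5 mod 61. 5⁻¹ ≡ 49 (mod 61), so λ ≡ 15.
  x = λ² - 8 - 13 = 225 - 21 ≡ 21; y = λ·(8 - 21) - 9 ≡ 40. → (21, 40)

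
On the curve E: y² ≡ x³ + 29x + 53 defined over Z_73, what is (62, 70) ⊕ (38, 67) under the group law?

(62, 70) + (38, 67). λ = (67 - 70)/(38 - 62) ≡ 70/49 mod 73. 49⁻¹ ≡ 3 (mod 73), so λ ≡ 64.
  x = λ² - 62 - 38 = 4096 - 100 ≡ 54; y = λ·(62 - 54) - 70 ≡ 4. → (54, 4)

(54, 4)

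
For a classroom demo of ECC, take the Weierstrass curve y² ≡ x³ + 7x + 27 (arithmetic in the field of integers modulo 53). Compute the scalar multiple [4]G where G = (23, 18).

(21, 1)

Double-and-add on 4 = (100)₂. Start with G = (23, 18) for the leading 1-bit.
double: tangent at (23, 18): λ = (3·23² + 7)/(2·18) ≡ 4/36. 36⁻¹ ≡ 28 (mod 53), so λ ≡ 4·28 ≡ 6.
  x = λ² - 23 - 23 = 36 - 46 ≡ 43; y = λ·(23 - 43) - 18 ≡ 21. → (43, 21)
double: tangent at (43, 21): λ = (3·43² + 7)/(2·21) ≡ 42/42. 42⁻¹ ≡ 24 (mod 53), so λ ≡ 42·24 ≡ 1.
  x = λ² - 43 - 43 = 1 - 86 ≡ 21; y = λ·(43 - 21) - 21 ≡ 1. → (21, 1)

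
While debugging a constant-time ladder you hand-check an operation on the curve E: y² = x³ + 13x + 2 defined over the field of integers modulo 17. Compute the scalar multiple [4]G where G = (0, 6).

Double-and-add on 4 = (100)₂. Start with G = (0, 6) for the leading 1-bit.
double: tangent at (0, 6): λ = (3·0² + 13)/(2·6) ≡ 13/12. 12⁻¹ ≡ 10 (mod 17) since 12·10 = 120 ≡ 1, so λ ≡ 13·10 ≡ 11.
  x = λ² - 0 - 0 = 121 - 0 ≡ 2; y = λ·(0 - 2) - 6 ≡ 6. → (2, 6)
double: tangent at (2, 6): λ = (3·2² + 13)/(2·6) ≡ 8/12. 12⁻¹ ≡ 10 (mod 17) since 12·10 = 120 ≡ 1, so λ ≡ 8·10 ≡ 12.
  x = λ² - 2 - 2 = 144 - 4 ≡ 4; y = λ·(2 - 4) - 6 ≡ 4. → (4, 4)

(4, 4)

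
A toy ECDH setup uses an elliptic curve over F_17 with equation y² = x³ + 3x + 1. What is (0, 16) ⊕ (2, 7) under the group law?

(14, 13)

(0, 16) + (2, 7). λ = (7 - 16)/(2 - 0) ≡ 8/2 mod 17. 2⁻¹ ≡ 9 (mod 17), so λ ≡ 4.
  x = λ² - 0 - 2 = 16 - 2 ≡ 14; y = λ·(0 - 14) - 16 ≡ 13. → (14, 13)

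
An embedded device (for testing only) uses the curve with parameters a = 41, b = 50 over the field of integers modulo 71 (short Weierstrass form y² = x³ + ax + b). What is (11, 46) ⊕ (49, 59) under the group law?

(11, 46) + (49, 59). λ = (59 - 46)/(49 - 11) ≡ 13/38 mod 71. 38⁻¹ ≡ 43 (mod 71) since 38·43 = 1634 ≡ 1, so λ ≡ 62.
  x = λ² - 11 - 49 = 3844 - 60 ≡ 21; y = λ·(11 - 21) - 46 ≡ 44. → (21, 44)

(21, 44)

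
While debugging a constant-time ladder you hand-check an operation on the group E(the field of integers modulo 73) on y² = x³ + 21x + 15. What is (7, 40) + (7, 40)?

tangent at (7, 40): λ = (3·7² + 21)/(2·40) ≡ 22/7. 7⁻¹ ≡ 21 (mod 73), so λ ≡ 22·21 ≡ 24.
  x = λ² - 7 - 7 = 576 - 14 ≡ 51; y = λ·(7 - 51) - 40 ≡ 72. → (51, 72)

(51, 72)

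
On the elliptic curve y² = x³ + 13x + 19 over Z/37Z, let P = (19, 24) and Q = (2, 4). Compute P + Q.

(17, 11)

(19, 24) + (2, 4). λ = (4 - 24)/(2 - 19) ≡ 17/20 mod 37. 20⁻¹ ≡ 13 (mod 37), so λ ≡ 36.
  x = λ² - 19 - 2 = 1296 - 21 ≡ 17; y = λ·(19 - 17) - 24 ≡ 11. → (17, 11)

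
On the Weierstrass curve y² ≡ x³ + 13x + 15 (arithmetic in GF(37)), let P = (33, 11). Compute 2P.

tangent at (33, 11): λ = (3·33² + 13)/(2·11) ≡ 24/22. 22⁻¹ ≡ 32 (mod 37), so λ ≡ 24·32 ≡ 28.
  x = λ² - 33 - 33 = 784 - 66 ≡ 15; y = λ·(33 - 15) - 11 ≡ 12. → (15, 12)

(15, 12)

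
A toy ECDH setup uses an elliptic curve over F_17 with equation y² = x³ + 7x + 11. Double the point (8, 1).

tangent at (8, 1): λ = (3·8² + 7)/(2·1) ≡ 12/2. 2⁻¹ ≡ 9 (mod 17), so λ ≡ 12·9 ≡ 6.
  x = λ² - 8 - 8 = 36 - 16 ≡ 3; y = λ·(8 - 3) - 1 ≡ 12. → (3, 12)

(3, 12)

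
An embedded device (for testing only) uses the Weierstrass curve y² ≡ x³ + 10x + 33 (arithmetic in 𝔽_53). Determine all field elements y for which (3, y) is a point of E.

x³ + 10x + 33 = 90 ≡ 37 (mod 53).
Square roots of 37 mod 53: 14 and 39 (since 14² = 196 ≡ 37).

14, 39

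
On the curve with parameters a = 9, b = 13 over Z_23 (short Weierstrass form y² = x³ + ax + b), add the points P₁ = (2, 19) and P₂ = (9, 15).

(2, 4)

(2, 19) + (9, 15). λ = (15 - 19)/(9 - 2) ≡ 19/7 mod 23. 7⁻¹ ≡ 10 (mod 23), so λ ≡ 6.
  x = λ² - 2 - 9 = 36 - 11 ≡ 2; y = λ·(2 - 2) - 19 ≡ 4. → (2, 4)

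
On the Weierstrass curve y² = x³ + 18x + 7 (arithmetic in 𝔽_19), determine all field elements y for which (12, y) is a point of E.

none

x³ + 18x + 7 = 1951 ≡ 13 (mod 19).
13 is a non-residue mod 19; no y exists.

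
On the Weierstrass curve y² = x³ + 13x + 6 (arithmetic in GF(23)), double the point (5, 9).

(21, 15)

tangent at (5, 9): λ = (3·5² + 13)/(2·9) ≡ 19/18. 18⁻¹ ≡ 9 (mod 23) since 18·9 = 162 ≡ 1, so λ ≡ 19·9 ≡ 10.
  x = λ² - 5 - 5 = 100 - 10 ≡ 21; y = λ·(5 - 21) - 9 ≡ 15. → (21, 15)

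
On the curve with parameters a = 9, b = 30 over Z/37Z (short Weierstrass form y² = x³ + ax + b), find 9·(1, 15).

(20, 25)

Write Q = (1, 15).
Double-and-add on 9 = (1001)₂. Start with Q = (1, 15) for the leading 1-bit.
double: tangent at (1, 15): λ = (3·1² + 9)/(2·15) ≡ 12/30. 30⁻¹ ≡ 21 (mod 37), so λ ≡ 12·21 ≡ 30.
  x = λ² - 1 - 1 = 900 - 2 ≡ 10; y = λ·(1 - 10) - 15 ≡ 11. → (10, 11)
double: tangent at (10, 11): λ = (3·10² + 9)/(2·11) ≡ 13/22. 22⁻¹ ≡ 32 (mod 37), so λ ≡ 13·32 ≡ 9.
  x = λ² - 10 - 10 = 81 - 20 ≡ 24; y = λ·(10 - 24) - 11 ≡ 11. → (24, 11)
double: tangent at (24, 11): λ = (3·24² + 9)/(2·11) ≡ 35/22. 22⁻¹ ≡ 32 (mod 37) since 22·32 = 704 ≡ 1, so λ ≡ 35·32 ≡ 10.
  x = λ² - 24 - 24 = 100 - 48 ≡ 15; y = λ·(24 - 15) - 11 ≡ 5. → (15, 5)
add Q: (15, 5) + (1, 15). λ = (15 - 5)/(1 - 15) ≡ 10/23 mod 37. 23⁻¹ ≡ 29 (mod 37) since 23·29 = 667 ≡ 1, so λ ≡ 31.
  x = λ² - 15 - 1 = 961 - 16 ≡ 20; y = λ·(15 - 20) - 5 ≡ 25. → (20, 25)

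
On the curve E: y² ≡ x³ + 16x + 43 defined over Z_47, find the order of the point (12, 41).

2P: tangent at (12, 41): λ = (3·12² + 16)/(2·41) ≡ 25/35. 35⁻¹ ≡ 43 (mod 47) since 35·43 = 1505 ≡ 1, so λ ≡ 25·43 ≡ 41.
  x = λ² - 12 - 12 = 1681 - 24 ≡ 12; y = λ·(12 - 12) - 41 ≡ 6. → (12, 6)
3P: (12, 6) + (12, 41): same x and y₁ ≡ -y₂, so the sum is O.
3P = O, so the order is 3.

3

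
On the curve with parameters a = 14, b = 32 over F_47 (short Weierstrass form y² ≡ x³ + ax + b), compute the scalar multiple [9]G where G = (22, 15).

(43, 10)

Double-and-add on 9 = (1001)₂. Start with G = (22, 15) for the leading 1-bit.
double: tangent at (22, 15): λ = (3·22² + 14)/(2·15) ≡ 9/30. 30⁻¹ ≡ 11 (mod 47), so λ ≡ 9·11 ≡ 5.
  x = λ² - 22 - 22 = 25 - 44 ≡ 28; y = λ·(22 - 28) - 15 ≡ 2. → (28, 2)
double: tangent at (28, 2): λ = (3·28² + 14)/(2·2) ≡ 16/4. 4⁻¹ ≡ 12 (mod 47), so λ ≡ 16·12 ≡ 4.
  x = λ² - 28 - 28 = 16 - 56 ≡ 7; y = λ·(28 - 7) - 2 ≡ 35. → (7, 35)
double: tangent at (7, 35): λ = (3·7² + 14)/(2·35) ≡ 20/23. 23⁻¹ ≡ 45 (mod 47), so λ ≡ 20·45 ≡ 7.
  x = λ² - 7 - 7 = 49 - 14 ≡ 35; y = λ·(7 - 35) - 35 ≡ 4. → (35, 4)
add G: (35, 4) + (22, 15). λ = (15 - 4)/(22 - 35) ≡ 11/34 mod 47. 34⁻¹ ≡ 18 (mod 47), so λ ≡ 10.
  x = λ² - 35 - 22 = 100 - 57 ≡ 43; y = λ·(35 - 43) - 4 ≡ 10. → (43, 10)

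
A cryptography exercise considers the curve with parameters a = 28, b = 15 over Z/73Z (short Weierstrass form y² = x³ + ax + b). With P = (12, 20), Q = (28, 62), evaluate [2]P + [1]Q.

First 2P:
Repeated addition: build up to 2P.
2P: tangent at (12, 20): λ = (3·12² + 28)/(2·20) ≡ 22/40. 40⁻¹ ≡ 42 (mod 73), so λ ≡ 22·42 ≡ 48.
  x = λ² - 12 - 12 = 2304 - 24 ≡ 17; y = λ·(12 - 17) - 20 ≡ 32. → (17, 32)
2P = (17, 32).
Finally 2P + Q:
(17, 32) + (28, 62). λ = (62 - 32)/(28 - 17) ≡ 30/11 mod 73. 11⁻¹ ≡ 20 (mod 73) since 11·20 = 220 ≡ 1, so λ ≡ 16.
  x = λ² - 17 - 28 = 256 - 45 ≡ 65; y = λ·(17 - 65) - 32 ≡ 3. → (65, 3)

(65, 3)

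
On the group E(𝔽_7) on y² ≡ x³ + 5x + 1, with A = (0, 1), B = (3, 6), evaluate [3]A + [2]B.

First 3A:
Repeated addition: build up to 3A.
2A: tangent at (0, 1): λ = (3·0² + 5)/(2·1) ≡ 5/2. 2⁻¹ ≡ 4 (mod 7), so λ ≡ 5·4 ≡ 6.
  x = λ² - 0 - 0 = 36 - 0 ≡ 1; y = λ·(0 - 1) - 1 ≡ 0. → (1, 0)
3A: (1, 0) + (0, 1). λ = (1 - 0)/(0 - 1) ≡ 1/6 mod 7. 6⁻¹ ≡ 6 (mod 7), so λ ≡ 6.
  x = λ² - 1 - 0 = 36 - 1 ≡ 0; y = λ·(1 - 0) - 0 ≡ 6. → (0, 6)
3A = (0, 6).
Next 2B:
Repeated addition: build up to 2B.
2B: tangent at (3, 6): λ = (3·3² + 5)/(2·6) ≡ 4/5. 5⁻¹ ≡ 3 (mod 7), so λ ≡ 4·3 ≡ 5.
  x = λ² - 3 - 3 = 25 - 6 ≡ 5; y = λ·(3 - 5) - 6 ≡ 5. → (5, 5)
2B = (5, 5).
Finally 3A + 2B:
(0, 6) + (5, 5). λ = (5 - 6)/(5 - 0) ≡ 6/5 mod 7. 5⁻¹ ≡ 3 (mod 7), so λ ≡ 4.
  x = λ² - 0 - 5 = 16 - 5 ≡ 4; y = λ·(0 - 4) - 6 ≡ 6. → (4, 6)

(4, 6)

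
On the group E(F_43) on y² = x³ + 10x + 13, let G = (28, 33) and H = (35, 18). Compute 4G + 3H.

First 4G:
Repeated addition: build up to 4G.
2G: tangent at (28, 33): λ = (3·28² + 10)/(2·33) ≡ 40/23. 23⁻¹ ≡ 15 (mod 43) since 23·15 = 345 ≡ 1, so λ ≡ 40·15 ≡ 41.
  x = λ² - 28 - 28 = 1681 - 56 ≡ 34; y = λ·(28 - 34) - 33 ≡ 22. → (34, 22)
3G: (34, 22) + (28, 33). λ = (33 - 22)/(28 - 34) ≡ 11/37 mod 43. 37⁻¹ ≡ 7 (mod 43), so λ ≡ 34.
  x = λ² - 34 - 28 = 1156 - 62 ≡ 19; y = λ·(34 - 19) - 22 ≡ 15. → (19, 15)
4G: (19, 15) + (28, 33). λ = (33 - 15)/(28 - 19) ≡ 18/9 mod 43. 9⁻¹ ≡ 24 (mod 43), so λ ≡ 2.
  x = λ² - 19 - 28 = 4 - 47 ≡ 0; y = λ·(19 - 0) - 15 ≡ 23. → (0, 23)
4G = (0, 23).
Next 3H:
Repeated addition: build up to 3H.
2H: tangent at (35, 18): λ = (3·35² + 10)/(2·18) ≡ 30/36. 36⁻¹ ≡ 6 (mod 43) since 36·6 = 216 ≡ 1, so λ ≡ 30·6 ≡ 8.
  x = λ² - 35 - 35 = 64 - 70 ≡ 37; y = λ·(35 - 37) - 18 ≡ 9. → (37, 9)
3H: (37, 9) + (35, 18). λ = (18 - 9)/(35 - 37) ≡ 9/41 mod 43. 41⁻¹ ≡ 21 (mod 43) since 41·21 = 861 ≡ 1, so λ ≡ 17.
  x = λ² - 37 - 35 = 289 - 72 ≡ 2; y = λ·(37 - 2) - 9 ≡ 27. → (2, 27)
3H = (2, 27).
Finally 4G + 3H:
(0, 23) + (2, 27). λ = (27 - 23)/(2 - 0) ≡ 4/2 mod 43. 2⁻¹ ≡ 22 (mod 43) since 2·22 = 44 ≡ 1, so λ ≡ 2.
  x = λ² - 0 - 2 = 4 - 2 ≡ 2; y = λ·(0 - 2) - 23 ≡ 16. → (2, 16)

(2, 16)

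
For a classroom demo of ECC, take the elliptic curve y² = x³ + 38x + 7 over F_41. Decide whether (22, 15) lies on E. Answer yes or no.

no

y² = 15² ≡ 20; x³ + 38x + 7 = 11491 ≡ 11 (mod 41). 20 ≠ 11.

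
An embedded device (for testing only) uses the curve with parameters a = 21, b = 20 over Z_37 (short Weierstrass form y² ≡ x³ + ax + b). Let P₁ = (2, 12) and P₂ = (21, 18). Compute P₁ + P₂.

(10, 3)

(2, 12) + (21, 18). λ = (18 - 12)/(21 - 2) ≡ 6/19 mod 37. 19⁻¹ ≡ 2 (mod 37) since 19·2 = 38 ≡ 1, so λ ≡ 12.
  x = λ² - 2 - 21 = 144 - 23 ≡ 10; y = λ·(2 - 10) - 12 ≡ 3. → (10, 3)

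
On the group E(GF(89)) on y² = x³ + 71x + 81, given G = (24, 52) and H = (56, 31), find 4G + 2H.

First 4G:
Repeated addition: build up to 4G.
2G: tangent at (24, 52): λ = (3·24² + 71)/(2·52) ≡ 19/15. 15⁻¹ ≡ 6 (mod 89) since 15·6 = 90 ≡ 1, so λ ≡ 19·6 ≡ 25.
  x = λ² - 24 - 24 = 625 - 48 ≡ 43; y = λ·(24 - 43) - 52 ≡ 7. → (43, 7)
3G: (43, 7) + (24, 52). λ = (52 - 7)/(24 - 43) ≡ 45/70 mod 89. 70⁻¹ ≡ 14 (mod 89), so λ ≡ 7.
  x = λ² - 43 - 24 = 49 - 67 ≡ 71; y = λ·(43 - 71) - 7 ≡ 64. → (71, 64)
4G: (71, 64) + (24, 52). λ = (52 - 64)/(24 - 71) ≡ 77/42 mod 89. 42⁻¹ ≡ 53 (mod 89) since 42·53 = 2226 ≡ 1, so λ ≡ 76.
  x = λ² - 71 - 24 = 5776 - 95 ≡ 74; y = λ·(71 - 74) - 64 ≡ 64. → (74, 64)
4G = (74, 64).
Next 2H:
Repeated addition: build up to 2H.
2H: tangent at (56, 31): λ = (3·56² + 71)/(2·31) ≡ 45/62. 62⁻¹ ≡ 56 (mod 89), so λ ≡ 45·56 ≡ 28.
  x = λ² - 56 - 56 = 784 - 112 ≡ 49; y = λ·(56 - 49) - 31 ≡ 76. → (49, 76)
2H = (49, 76).
Finally 4G + 2H:
(74, 64) + (49, 76). λ = (76 - 64)/(49 - 74) ≡ 12/64 mod 89. 64⁻¹ ≡ 32 (mod 89), so λ ≡ 28.
  x = λ² - 74 - 49 = 784 - 123 ≡ 38; y = λ·(74 - 38) - 64 ≡ 54. → (38, 54)

(38, 54)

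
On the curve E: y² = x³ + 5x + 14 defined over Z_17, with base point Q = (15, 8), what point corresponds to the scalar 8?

Repeated addition: build up to 8Q.
2Q: tangent at (15, 8): λ = (3·15² + 5)/(2·8) ≡ 0/16. 16⁻¹ ≡ 16 (mod 17) since 16·16 = 256 ≡ 1, so λ ≡ 0·16 ≡ 0.
  x = λ² - 15 - 15 = 0 - 30 ≡ 4; y = λ·(15 - 4) - 8 ≡ 9. → (4, 9)
3Q: (4, 9) + (15, 8). λ = (8 - 9)/(15 - 4) ≡ 16/11 mod 17. 11⁻¹ ≡ 14 (mod 17), so λ ≡ 3.
  x = λ² - 4 - 15 = 9 - 19 ≡ 7; y = λ·(4 - 7) - 9 ≡ 16. → (7, 16)
4Q: (7, 16) + (15, 8). λ = (8 - 16)/(15 - 7) ≡ 9/8 mod 17. 8⁻¹ ≡ 15 (mod 17) since 8·15 = 120 ≡ 1, so λ ≡ 16.
  x = λ² - 7 - 15 = 256 - 22 ≡ 13; y = λ·(7 - 13) - 16 ≡ 7. → (13, 7)
5Q: (13, 7) + (15, 8). λ = (8 - 7)/(15 - 13) ≡ 1/2 mod 17. 2⁻¹ ≡ 9 (mod 17), so λ ≡ 9.
  x = λ² - 13 - 15 = 81 - 28 ≡ 2; y = λ·(13 - 2) - 7 ≡ 7. → (2, 7)
6Q: (2, 7) + (15, 8). λ = (8 - 7)/(15 - 2) ≡ 1/13 mod 17. 13⁻¹ ≡ 4 (mod 17) since 13·4 = 52 ≡ 1, so λ ≡ 4.
  x = λ² - 2 - 15 = 16 - 17 ≡ 16; y = λ·(2 - 16) - 7 ≡ 5. → (16, 5)
7Q: (16, 5) + (15, 8). λ = (8 - 5)/(15 - 16) ≡ 3/16 mod 17. 16⁻¹ ≡ 16 (mod 17), so λ ≡ 14.
  x = λ² - 16 - 15 = 196 - 31 ≡ 12; y = λ·(16 - 12) - 5 ≡ 0. → (12, 0)
8Q: (12, 0) + (15, 8). λ = (8 - 0)/(15 - 12) ≡ 8/3 mod 17. 3⁻¹ ≡ 6 (mod 17), so λ ≡ 14.
  x = λ² - 12 - 15 = 196 - 27 ≡ 16; y = λ·(12 - 16) - 0 ≡ 12. → (16, 12)

(16, 12)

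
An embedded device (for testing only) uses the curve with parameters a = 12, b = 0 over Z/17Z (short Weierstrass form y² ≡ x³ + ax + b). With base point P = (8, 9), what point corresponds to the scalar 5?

(9, 2)

Repeated addition: build up to 5P.
2P: tangent at (8, 9): λ = (3·8² + 12)/(2·9) ≡ 0/1. 1⁻¹ ≡ 1 (mod 17) since 1·1 = 1 ≡ 1, so λ ≡ 0·1 ≡ 0.
  x = λ² - 8 - 8 = 0 - 16 ≡ 1; y = λ·(8 - 1) - 9 ≡ 8. → (1, 8)
3P: (1, 8) + (8, 9). λ = (9 - 8)/(8 - 1) ≡ 1/7 mod 17. 7⁻¹ ≡ 5 (mod 17) since 7·5 = 35 ≡ 1, so λ ≡ 5.
  x = λ² - 1 - 8 = 25 - 9 ≡ 16; y = λ·(1 - 16) - 8 ≡ 2. → (16, 2)
4P: (16, 2) + (8, 9). λ = (9 - 2)/(8 - 16) ≡ 7/9 mod 17. 9⁻¹ ≡ 2 (mod 17), so λ ≡ 14.
  x = λ² - 16 - 8 = 196 - 24 ≡ 2; y = λ·(16 - 2) - 2 ≡ 7. → (2, 7)
5P: (2, 7) + (8, 9). λ = (9 - 7)/(8 - 2) ≡ 2/6 mod 17. 6⁻¹ ≡ 3 (mod 17) since 6·3 = 18 ≡ 1, so λ ≡ 6.
  x = λ² - 2 - 8 = 36 - 10 ≡ 9; y = λ·(2 - 9) - 7 ≡ 2. → (9, 2)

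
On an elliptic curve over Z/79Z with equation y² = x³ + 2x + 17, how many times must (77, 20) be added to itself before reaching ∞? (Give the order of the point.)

2P: tangent at (77, 20): λ = (3·77² + 2)/(2·20) ≡ 14/40. 40⁻¹ ≡ 2 (mod 79), so λ ≡ 14·2 ≡ 28.
  x = λ² - 77 - 77 = 784 - 154 ≡ 77; y = λ·(77 - 77) - 20 ≡ 59. → (77, 59)
3P: (77, 59) + (77, 20): same x and y₁ ≡ -y₂, so the sum is ∞.
3P = ∞, so the order is 3.

3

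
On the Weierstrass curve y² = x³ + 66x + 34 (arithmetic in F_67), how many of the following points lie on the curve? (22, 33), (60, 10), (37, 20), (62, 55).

(22, 33): 33² ≡ 17, rhs ≡ 7 → off.
(60, 10): 10² ≡ 33, rhs ≡ 33 → on.
(37, 20): 20² ≡ 65, rhs ≡ 65 → on.
(62, 55): 55² ≡ 10, rhs ≡ 48 → off.

2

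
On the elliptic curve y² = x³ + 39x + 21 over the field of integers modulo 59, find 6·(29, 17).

Write Q = (29, 17).
Repeated addition: build up to 6Q.
2Q: tangent at (29, 17): λ = (3·29² + 39)/(2·17) ≡ 25/34. 34⁻¹ ≡ 33 (mod 59), so λ ≡ 25·33 ≡ 58.
  x = λ² - 29 - 29 = 3364 - 58 ≡ 2; y = λ·(29 - 2) - 17 ≡ 15. → (2, 15)
3Q: (2, 15) + (29, 17). λ = (17 - 15)/(29 - 2) ≡ 2/27 mod 59. 27⁻¹ ≡ 35 (mod 59), so λ ≡ 11.
  x = λ² - 2 - 29 = 121 - 31 ≡ 31; y = λ·(2 - 31) - 15 ≡ 20. → (31, 20)
4Q: (31, 20) + (29, 17). λ = (17 - 20)/(29 - 31) ≡ 56/57 mod 59. 57⁻¹ ≡ 29 (mod 59), so λ ≡ 31.
  x = λ² - 31 - 29 = 961 - 60 ≡ 16; y = λ·(31 - 16) - 20 ≡ 32. → (16, 32)
5Q: (16, 32) + (29, 17). λ = (17 - 32)/(29 - 16) ≡ 44/13 mod 59. 13⁻¹ ≡ 50 (mod 59) since 13·50 = 650 ≡ 1, so λ ≡ 17.
  x = λ² - 16 - 29 = 289 - 45 ≡ 8; y = λ·(16 - 8) - 32 ≡ 45. → (8, 45)
6Q: (8, 45) + (29, 17). λ = (17 - 45)/(29 - 8) ≡ 31/21 mod 59. 21⁻¹ ≡ 45 (mod 59) since 21·45 = 945 ≡ 1, so λ ≡ 38.
  x = λ² - 8 - 29 = 1444 - 37 ≡ 50; y = λ·(8 - 50) - 45 ≡ 11. → (50, 11)

(50, 11)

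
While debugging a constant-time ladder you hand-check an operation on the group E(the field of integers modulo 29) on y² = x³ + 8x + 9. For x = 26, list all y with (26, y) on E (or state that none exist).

4, 25

x³ + 8x + 9 = 17793 ≡ 16 (mod 29).
Square roots of 16 mod 29: 4 and 25 (since 4² = 16 ≡ 16).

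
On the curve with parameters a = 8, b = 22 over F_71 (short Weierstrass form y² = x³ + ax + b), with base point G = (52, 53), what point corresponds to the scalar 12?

Repeated addition: build up to 12G.
2G: tangent at (52, 53): λ = (3·52² + 8)/(2·53) ≡ 26/35. 35⁻¹ ≡ 69 (mod 71), so λ ≡ 26·69 ≡ 19.
  x = λ² - 52 - 52 = 361 - 104 ≡ 44; y = λ·(52 - 44) - 53 ≡ 28. → (44, 28)
3G: (44, 28) + (52, 53). λ = (53 - 28)/(52 - 44) ≡ 25/8 mod 71. 8⁻¹ ≡ 9 (mod 71), so λ ≡ 12.
  x = λ² - 44 - 52 = 144 - 96 ≡ 48; y = λ·(44 - 48) - 28 ≡ 66. → (48, 66)
4G: (48, 66) + (52, 53). λ = (53 - 66)/(52 - 48) ≡ 58/4 mod 71. 4⁻¹ ≡ 18 (mod 71), so λ ≡ 50.
  x = λ² - 48 - 52 = 2500 - 100 ≡ 57; y = λ·(48 - 57) - 66 ≡ 52. → (57, 52)
5G: (57, 52) + (52, 53). λ = (53 - 52)/(52 - 57) ≡ 1/66 mod 71. 66⁻¹ ≡ 14 (mod 71) since 66·14 = 924 ≡ 1, so λ ≡ 14.
  x = λ² - 57 - 52 = 196 - 109 ≡ 16; y = λ·(57 - 16) - 52 ≡ 25. → (16, 25)
6G: (16, 25) + (52, 53). λ = (53 - 25)/(52 - 16) ≡ 28/36 mod 71. 36⁻¹ ≡ 2 (mod 71) since 36·2 = 72 ≡ 1, so λ ≡ 56.
  x = λ² - 16 - 52 = 3136 - 68 ≡ 15; y = λ·(16 - 15) - 25 ≡ 31. → (15, 31)
7G: (15, 31) + (52, 53). λ = (53 - 31)/(52 - 15) ≡ 22/37 mod 71. 37⁻¹ ≡ 48 (mod 71) since 37·48 = 1776 ≡ 1, so λ ≡ 62.
  x = λ² - 15 - 52 = 3844 - 67 ≡ 14; y = λ·(15 - 14) - 31 ≡ 31. → (14, 31)
8G: (14, 31) + (52, 53). λ = (53 - 31)/(52 - 14) ≡ 22/38 mod 71. 38⁻¹ ≡ 43 (mod 71), so λ ≡ 23.
  x = λ² - 14 - 52 = 529 - 66 ≡ 37; y = λ·(14 - 37) - 31 ≡ 8. → (37, 8)
9G: (37, 8) + (52, 53). λ = (53 - 8)/(52 - 37) ≡ 45/15 mod 71. 15⁻¹ ≡ 19 (mod 71), so λ ≡ 3.
  x = λ² - 37 - 52 = 9 - 89 ≡ 62; y = λ·(37 - 62) - 8 ≡ 59. → (62, 59)
10G: (62, 59) + (52, 53). λ = (53 - 59)/(52 - 62) ≡ 65/61 mod 71. 61⁻¹ ≡ 7 (mod 71), so λ ≡ 29.
  x = λ² - 62 - 52 = 841 - 114 ≡ 17; y = λ·(62 - 17) - 59 ≡ 39. → (17, 39)
11G: (17, 39) + (52, 53). λ = (53 - 39)/(52 - 17) ≡ 14/35 mod 71. 35⁻¹ ≡ 69 (mod 71), so λ ≡ 43.
  x = λ² - 17 - 52 = 1849 - 69 ≡ 5; y = λ·(17 - 5) - 39 ≡ 51. → (5, 51)
12G: (5, 51) + (52, 53). λ = (53 - 51)/(52 - 5) ≡ 2/47 mod 71. 47⁻¹ ≡ 68 (mod 71) since 47·68 = 3196 ≡ 1, so λ ≡ 65.
  x = λ² - 5 - 52 = 4225 - 57 ≡ 50; y = λ·(5 - 50) - 51 ≡ 6. → (50, 6)

(50, 6)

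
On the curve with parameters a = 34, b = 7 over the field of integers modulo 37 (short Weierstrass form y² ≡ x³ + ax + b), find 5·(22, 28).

(3, 32)

Write P = (22, 28).
Double-and-add on 5 = (101)₂. Start with P = (22, 28) for the leading 1-bit.
double: tangent at (22, 28): λ = (3·22² + 34)/(2·28) ≡ 6/19. 19⁻¹ ≡ 2 (mod 37) since 19·2 = 38 ≡ 1, so λ ≡ 6·2 ≡ 12.
  x = λ² - 22 - 22 = 144 - 44 ≡ 26; y = λ·(22 - 26) - 28 ≡ 35. → (26, 35)
double: tangent at (26, 35): λ = (3·26² + 34)/(2·35) ≡ 27/33. 33⁻¹ ≡ 9 (mod 37) since 33·9 = 297 ≡ 1, so λ ≡ 27·9 ≡ 21.
  x = λ² - 26 - 26 = 441 - 52 ≡ 19; y = λ·(26 - 19) - 35 ≡ 1. → (19, 1)
add P: (19, 1) + (22, 28). λ = (28 - 1)/(22 - 19) ≡ 27/3 mod 37. 3⁻¹ ≡ 25 (mod 37), so λ ≡ 9.
  x = λ² - 19 - 22 = 81 - 41 ≡ 3; y = λ·(19 - 3) - 1 ≡ 32. → (3, 32)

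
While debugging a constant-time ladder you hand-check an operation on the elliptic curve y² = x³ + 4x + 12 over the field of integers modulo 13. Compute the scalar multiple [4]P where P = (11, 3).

Repeated addition: build up to 4P.
2P: tangent at (11, 3): λ = (3·11² + 4)/(2·3) ≡ 3/6. 6⁻¹ ≡ 11 (mod 13), so λ ≡ 3·11 ≡ 7.
  x = λ² - 11 - 11 = 49 - 22 ≡ 1; y = λ·(11 - 1) - 3 ≡ 2. → (1, 2)
3P: (1, 2) + (11, 3). λ = (3 - 2)/(11 - 1) ≡ 1/10 mod 13. 10⁻¹ ≡ 4 (mod 13), so λ ≡ 4.
  x = λ² - 1 - 11 = 16 - 12 ≡ 4; y = λ·(1 - 4) - 2 ≡ 12. → (4, 12)
4P: (4, 12) + (11, 3). λ = (3 - 12)/(11 - 4) ≡ 4/7 mod 13. 7⁻¹ ≡ 2 (mod 13), so λ ≡ 8.
  x = λ² - 4 - 11 = 64 - 15 ≡ 10; y = λ·(4 - 10) - 12 ≡ 5. → (10, 5)

(10, 5)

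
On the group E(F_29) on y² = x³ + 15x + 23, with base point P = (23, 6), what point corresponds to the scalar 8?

O

Repeated addition: build up to 8P.
2P: tangent at (23, 6): λ = (3·23² + 15)/(2·6) ≡ 7/12. 12⁻¹ ≡ 17 (mod 29), so λ ≡ 7·17 ≡ 3.
  x = λ² - 23 - 23 = 9 - 46 ≡ 21; y = λ·(23 - 21) - 6 ≡ 0. → (21, 0)
3P: (21, 0) + (23, 6). λ = (6 - 0)/(23 - 21) ≡ 6/2 mod 29. 2⁻¹ ≡ 15 (mod 29) since 2·15 = 30 ≡ 1, so λ ≡ 3.
  x = λ² - 21 - 23 = 9 - 44 ≡ 23; y = λ·(21 - 23) - 0 ≡ 23. → (23, 23)
4P: (23, 23) + (23, 6): same x and y₁ ≡ -y₂, so the sum is the point at infinity.
5P: the point at infinity + (23, 6) = (23, 6) (identity).
6P: tangent at (23, 6): λ = (3·23² + 15)/(2·6) ≡ 7/12. 12⁻¹ ≡ 17 (mod 29), so λ ≡ 7·17 ≡ 3.
  x = λ² - 23 - 23 = 9 - 46 ≡ 21; y = λ·(23 - 21) - 6 ≡ 0. → (21, 0)
7P: (21, 0) + (23, 6). λ = (6 - 0)/(23 - 21) ≡ 6/2 mod 29. 2⁻¹ ≡ 15 (mod 29), so λ ≡ 3.
  x = λ² - 21 - 23 = 9 - 44 ≡ 23; y = λ·(21 - 23) - 0 ≡ 23. → (23, 23)
8P: (23, 23) + (23, 6): same x and y₁ ≡ -y₂, so the sum is the point at infinity.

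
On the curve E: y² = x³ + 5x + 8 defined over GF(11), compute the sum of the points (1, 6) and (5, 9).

(1, 6) + (5, 9). λ = (9 - 6)/(5 - 1) ≡ 3/4 mod 11. 4⁻¹ ≡ 3 (mod 11), so λ ≡ 9.
  x = λ² - 1 - 5 = 81 - 6 ≡ 9; y = λ·(1 - 9) - 6 ≡ 10. → (9, 10)

(9, 10)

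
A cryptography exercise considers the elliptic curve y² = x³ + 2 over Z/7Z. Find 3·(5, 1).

Write G = (5, 1).
Repeated addition: build up to 3G.
2G: tangent at (5, 1): λ = (3·5² + 0)/(2·1) ≡ 5/2. 2⁻¹ ≡ 4 (mod 7), so λ ≡ 5·4 ≡ 6.
  x = λ² - 5 - 5 = 36 - 10 ≡ 5; y = λ·(5 - 5) - 1 ≡ 6. → (5, 6)
3G: (5, 6) + (5, 1): same x and y₁ ≡ -y₂, so the sum is the point at infinity.

O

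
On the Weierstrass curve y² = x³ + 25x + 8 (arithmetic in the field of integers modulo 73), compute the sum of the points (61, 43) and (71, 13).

(23, 62)

(61, 43) + (71, 13). λ = (13 - 43)/(71 - 61) ≡ 43/10 mod 73. 10⁻¹ ≡ 22 (mod 73) since 10·22 = 220 ≡ 1, so λ ≡ 70.
  x = λ² - 61 - 71 = 4900 - 132 ≡ 23; y = λ·(61 - 23) - 43 ≡ 62. → (23, 62)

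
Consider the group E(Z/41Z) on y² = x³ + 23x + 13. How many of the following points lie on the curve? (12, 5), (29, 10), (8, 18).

1

(12, 5): 5² ≡ 25, rhs ≡ 8 → off.
(29, 10): 10² ≡ 18, rhs ≡ 18 → on.
(8, 18): 18² ≡ 37, rhs ≡ 12 → off.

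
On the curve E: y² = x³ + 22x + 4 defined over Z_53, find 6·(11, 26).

Write Q = (11, 26).
Repeated addition: build up to 6Q.
2Q: tangent at (11, 26): λ = (3·11² + 22)/(2·26) ≡ 14/52. 52⁻¹ ≡ 52 (mod 53) since 52·52 = 2704 ≡ 1, so λ ≡ 14·52 ≡ 39.
  x = λ² - 11 - 11 = 1521 - 22 ≡ 15; y = λ·(11 - 15) - 26 ≡ 30. → (15, 30)
3Q: (15, 30) + (11, 26). λ = (26 - 30)/(11 - 15) ≡ 49/49 mod 53. 49⁻¹ ≡ 13 (mod 53), so λ ≡ 1.
  x = λ² - 15 - 11 = 1 - 26 ≡ 28; y = λ·(15 - 28) - 30 ≡ 10. → (28, 10)
4Q: (28, 10) + (11, 26). λ = (26 - 10)/(11 - 28) ≡ 16/36 mod 53. 36⁻¹ ≡ 28 (mod 53), so λ ≡ 24.
  x = λ² - 28 - 11 = 576 - 39 ≡ 7; y = λ·(28 - 7) - 10 ≡ 17. → (7, 17)
5Q: (7, 17) + (11, 26). λ = (26 - 17)/(11 - 7) ≡ 9/4 mod 53. 4⁻¹ ≡ 40 (mod 53) since 4·40 = 160 ≡ 1, so λ ≡ 42.
  x = λ² - 7 - 11 = 1764 - 18 ≡ 50; y = λ·(7 - 50) - 17 ≡ 32. → (50, 32)
6Q: (50, 32) + (11, 26). λ = (26 - 32)/(11 - 50) ≡ 47/14 mod 53. 14⁻¹ ≡ 19 (mod 53) since 14·19 = 266 ≡ 1, so λ ≡ 45.
  x = λ² - 50 - 11 = 2025 - 61 ≡ 3; y = λ·(50 - 3) - 32 ≡ 16. → (3, 16)

(3, 16)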